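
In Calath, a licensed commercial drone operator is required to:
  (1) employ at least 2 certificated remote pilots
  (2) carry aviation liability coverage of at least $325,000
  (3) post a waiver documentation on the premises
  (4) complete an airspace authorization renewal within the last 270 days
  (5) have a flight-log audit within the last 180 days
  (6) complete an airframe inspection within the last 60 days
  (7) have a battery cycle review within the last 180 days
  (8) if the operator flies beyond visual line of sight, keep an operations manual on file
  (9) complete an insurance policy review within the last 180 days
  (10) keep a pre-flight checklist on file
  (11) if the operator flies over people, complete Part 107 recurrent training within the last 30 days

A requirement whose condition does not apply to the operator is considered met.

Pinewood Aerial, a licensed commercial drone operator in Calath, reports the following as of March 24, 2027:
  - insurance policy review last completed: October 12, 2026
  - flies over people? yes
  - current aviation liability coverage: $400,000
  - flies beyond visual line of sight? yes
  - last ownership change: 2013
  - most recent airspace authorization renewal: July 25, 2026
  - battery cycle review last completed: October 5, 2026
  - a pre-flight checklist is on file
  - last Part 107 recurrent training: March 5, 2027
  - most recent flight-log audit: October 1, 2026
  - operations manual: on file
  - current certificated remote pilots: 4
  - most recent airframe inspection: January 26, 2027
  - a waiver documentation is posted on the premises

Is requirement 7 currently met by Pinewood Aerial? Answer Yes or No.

7. battery cycle review 170 days ago vs limit 180 → met

Yes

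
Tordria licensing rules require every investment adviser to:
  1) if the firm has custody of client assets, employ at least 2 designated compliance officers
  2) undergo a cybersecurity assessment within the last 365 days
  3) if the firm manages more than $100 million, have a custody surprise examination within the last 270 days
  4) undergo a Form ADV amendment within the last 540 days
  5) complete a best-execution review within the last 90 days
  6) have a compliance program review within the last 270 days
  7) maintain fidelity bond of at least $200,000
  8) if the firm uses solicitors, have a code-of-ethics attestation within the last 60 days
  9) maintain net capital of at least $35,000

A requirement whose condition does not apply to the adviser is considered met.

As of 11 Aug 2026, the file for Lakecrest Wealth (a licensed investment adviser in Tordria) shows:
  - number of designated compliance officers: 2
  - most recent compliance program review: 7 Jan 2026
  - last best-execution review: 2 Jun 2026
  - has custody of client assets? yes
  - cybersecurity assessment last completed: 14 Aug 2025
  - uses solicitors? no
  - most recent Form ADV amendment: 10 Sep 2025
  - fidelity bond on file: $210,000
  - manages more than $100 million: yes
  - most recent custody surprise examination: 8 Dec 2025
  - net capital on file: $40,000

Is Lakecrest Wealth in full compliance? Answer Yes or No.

1. condition 'has custody of client assets' holds; designated compliance officers 2 ≥ 2 → met
2. cybersecurity assessment 362 days ago vs limit 365 → met
3. condition 'manages more than $100 million' holds; custody surprise examination 246 days ago vs limit 270 → met
4. Form ADV amendment 335 days ago vs limit 540 → met
5. best-execution review 70 days ago vs limit 90 → met
6. compliance program review 216 days ago vs limit 270 → met
7. fidelity bond $210,000 ≥ $200,000 → met
8. condition 'uses solicitors' does not hold → requirement n/a → met
9. net capital $40,000 ≥ $35,000 → met
All met.

Yes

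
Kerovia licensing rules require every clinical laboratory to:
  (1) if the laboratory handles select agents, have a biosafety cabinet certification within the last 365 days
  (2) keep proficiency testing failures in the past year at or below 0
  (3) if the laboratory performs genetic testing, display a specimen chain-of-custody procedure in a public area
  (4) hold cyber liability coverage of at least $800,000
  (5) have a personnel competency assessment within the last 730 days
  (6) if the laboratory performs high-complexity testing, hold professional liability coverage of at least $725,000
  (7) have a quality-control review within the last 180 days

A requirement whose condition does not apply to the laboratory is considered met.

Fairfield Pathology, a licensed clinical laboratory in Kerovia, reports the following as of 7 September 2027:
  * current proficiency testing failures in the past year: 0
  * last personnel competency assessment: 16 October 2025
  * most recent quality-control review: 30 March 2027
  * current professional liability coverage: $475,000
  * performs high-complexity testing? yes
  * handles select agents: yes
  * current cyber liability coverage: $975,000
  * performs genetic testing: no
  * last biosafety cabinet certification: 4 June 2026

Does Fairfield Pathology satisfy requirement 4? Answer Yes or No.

Yes

4. cyber liability coverage $975,000 ≥ $800,000 → met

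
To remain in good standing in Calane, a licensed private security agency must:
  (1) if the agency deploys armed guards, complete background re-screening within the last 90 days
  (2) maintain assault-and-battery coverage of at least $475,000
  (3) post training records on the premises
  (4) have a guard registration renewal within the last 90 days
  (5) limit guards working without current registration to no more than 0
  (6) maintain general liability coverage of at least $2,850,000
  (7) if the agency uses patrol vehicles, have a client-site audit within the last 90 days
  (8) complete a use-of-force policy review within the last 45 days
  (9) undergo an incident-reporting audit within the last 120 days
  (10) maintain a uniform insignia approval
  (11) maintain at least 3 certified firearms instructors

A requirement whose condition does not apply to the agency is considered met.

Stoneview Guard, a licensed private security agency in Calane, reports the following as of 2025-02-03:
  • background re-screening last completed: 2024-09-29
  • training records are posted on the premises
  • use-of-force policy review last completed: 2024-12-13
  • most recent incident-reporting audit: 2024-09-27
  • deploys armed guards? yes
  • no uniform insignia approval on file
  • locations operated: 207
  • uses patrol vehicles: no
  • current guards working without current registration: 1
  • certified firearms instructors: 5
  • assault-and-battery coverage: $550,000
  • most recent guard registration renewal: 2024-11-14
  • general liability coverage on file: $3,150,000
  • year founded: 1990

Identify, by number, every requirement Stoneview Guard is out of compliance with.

1, 5, 8, 9, 10

1. condition 'deploys armed guards' holds; background re-screening 127 days ago vs limit 90 → not met
2. assault-and-battery coverage $550,000 ≥ $475,000 → met
3. training records present → met
4. guard registration renewal 81 days ago vs limit 90 → met
5. guards working without current registration 1 > 0 → not met
6. general liability coverage $3,150,000 ≥ $2,850,000 → met
7. condition 'uses patrol vehicles' does not hold → requirement n/a → met
8. use-of-force policy review 52 days ago vs limit 45 → not met
9. incident-reporting audit 129 days ago vs limit 120 → not met
10. uniform insignia approval absent → not met
11. certified firearms instructors 5 ≥ 3 → met
Not met: 1, 5, 8, 9, 10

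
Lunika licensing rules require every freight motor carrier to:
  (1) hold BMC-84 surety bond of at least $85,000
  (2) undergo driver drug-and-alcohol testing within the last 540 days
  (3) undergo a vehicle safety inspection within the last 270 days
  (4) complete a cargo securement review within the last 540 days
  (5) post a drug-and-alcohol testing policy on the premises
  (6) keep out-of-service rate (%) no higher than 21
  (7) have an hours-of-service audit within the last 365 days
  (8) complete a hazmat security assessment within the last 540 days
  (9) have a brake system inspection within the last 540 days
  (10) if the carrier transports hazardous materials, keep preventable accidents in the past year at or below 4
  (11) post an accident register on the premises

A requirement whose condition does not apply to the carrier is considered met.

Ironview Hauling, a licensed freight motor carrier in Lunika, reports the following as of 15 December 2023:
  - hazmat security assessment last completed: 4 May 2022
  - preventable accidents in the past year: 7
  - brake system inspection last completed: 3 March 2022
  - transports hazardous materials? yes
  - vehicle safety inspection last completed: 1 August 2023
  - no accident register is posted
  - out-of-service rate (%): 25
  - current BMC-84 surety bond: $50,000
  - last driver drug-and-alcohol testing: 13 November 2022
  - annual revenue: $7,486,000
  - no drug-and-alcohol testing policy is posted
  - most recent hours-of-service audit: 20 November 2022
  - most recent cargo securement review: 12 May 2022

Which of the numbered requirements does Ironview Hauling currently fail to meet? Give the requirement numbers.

1. BMC-84 surety bond $50,000 < $85,000 → not met
2. driver drug-and-alcohol testing 397 days ago vs limit 540 → met
3. vehicle safety inspection 136 days ago vs limit 270 → met
4. cargo securement review 582 days ago vs limit 540 → not met
5. drug-and-alcohol testing policy absent → not met
6. out-of-service rate (%) 25 > 21 → not met
7. hours-of-service audit 390 days ago vs limit 365 → not met
8. hazmat security assessment 590 days ago vs limit 540 → not met
9. brake system inspection 652 days ago vs limit 540 → not met
10. condition 'transports hazardous materials' holds; preventable accidents in the past year 7 > 4 → not met
11. accident register absent → not met
Not met: 1, 4, 5, 6, 7, 8, 9, 10, 11

1, 4, 5, 6, 7, 8, 9, 10, 11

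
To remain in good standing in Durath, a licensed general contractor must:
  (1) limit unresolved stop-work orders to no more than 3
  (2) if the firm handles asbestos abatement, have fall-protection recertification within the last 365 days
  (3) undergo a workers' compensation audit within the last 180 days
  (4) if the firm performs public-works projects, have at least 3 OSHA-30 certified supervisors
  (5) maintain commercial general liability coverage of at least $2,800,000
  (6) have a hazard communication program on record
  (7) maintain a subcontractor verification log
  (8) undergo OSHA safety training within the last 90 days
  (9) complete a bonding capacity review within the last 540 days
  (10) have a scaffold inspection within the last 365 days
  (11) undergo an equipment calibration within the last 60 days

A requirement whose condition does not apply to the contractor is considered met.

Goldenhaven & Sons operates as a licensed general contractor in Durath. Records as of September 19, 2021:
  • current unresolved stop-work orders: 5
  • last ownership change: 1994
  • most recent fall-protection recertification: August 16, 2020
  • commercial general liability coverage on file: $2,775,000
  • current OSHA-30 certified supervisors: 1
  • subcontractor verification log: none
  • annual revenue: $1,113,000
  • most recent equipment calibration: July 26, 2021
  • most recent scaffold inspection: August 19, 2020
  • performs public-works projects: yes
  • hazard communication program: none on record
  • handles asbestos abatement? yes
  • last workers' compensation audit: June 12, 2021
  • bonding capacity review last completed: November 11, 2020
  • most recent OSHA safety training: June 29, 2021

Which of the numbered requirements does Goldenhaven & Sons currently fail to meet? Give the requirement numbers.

1. unresolved stop-work orders 5 > 3 → not met
2. condition 'handles asbestos abatement' holds; fall-protection recertification 399 days ago vs limit 365 → not met
3. workers' compensation audit 99 days ago vs limit 180 → met
4. condition 'performs public-works projects' holds; OSHA-30 certified supervisors 1 < 3 → not met
5. commercial general liability coverage $2,775,000 < $2,800,000 → not met
6. hazard communication program absent → not met
7. subcontractor verification log absent → not met
8. OSHA safety training 82 days ago vs limit 90 → met
9. bonding capacity review 312 days ago vs limit 540 → met
10. scaffold inspection 396 days ago vs limit 365 → not met
11. equipment calibration 55 days ago vs limit 60 → met
Not met: 1, 2, 4, 5, 6, 7, 10

1, 2, 4, 5, 6, 7, 10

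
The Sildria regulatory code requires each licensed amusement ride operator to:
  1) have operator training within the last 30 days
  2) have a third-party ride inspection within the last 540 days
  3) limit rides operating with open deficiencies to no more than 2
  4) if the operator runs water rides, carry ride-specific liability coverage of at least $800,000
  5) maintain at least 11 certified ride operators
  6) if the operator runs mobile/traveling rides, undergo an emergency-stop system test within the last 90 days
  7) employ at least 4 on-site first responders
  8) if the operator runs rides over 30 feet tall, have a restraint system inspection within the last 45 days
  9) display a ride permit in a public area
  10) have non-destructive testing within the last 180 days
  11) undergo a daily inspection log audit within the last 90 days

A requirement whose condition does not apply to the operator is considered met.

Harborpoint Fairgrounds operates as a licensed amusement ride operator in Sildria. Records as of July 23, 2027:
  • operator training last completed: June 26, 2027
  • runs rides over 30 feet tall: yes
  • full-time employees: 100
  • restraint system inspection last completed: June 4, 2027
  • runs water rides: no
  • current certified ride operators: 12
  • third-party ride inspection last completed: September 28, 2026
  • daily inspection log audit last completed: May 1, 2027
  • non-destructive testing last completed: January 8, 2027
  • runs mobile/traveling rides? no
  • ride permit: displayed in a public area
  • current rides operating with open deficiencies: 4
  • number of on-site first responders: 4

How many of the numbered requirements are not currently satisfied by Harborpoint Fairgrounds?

1. operator training 27 days ago vs limit 30 → met
2. third-party ride inspection 298 days ago vs limit 540 → met
3. rides operating with open deficiencies 4 > 2 → not met
4. condition 'runs water rides' does not hold → requirement n/a → met
5. certified ride operators 12 ≥ 11 → met
6. condition 'runs mobile/traveling rides' does not hold → requirement n/a → met
7. on-site first responders 4 ≥ 4 → met
8. condition 'runs rides over 30 feet tall' holds; restraint system inspection 49 days ago vs limit 45 → not met
9. ride permit present → met
10. non-destructive testing 196 days ago vs limit 180 → not met
11. daily inspection log audit 83 days ago vs limit 90 → met
Not met: 3 of 11

3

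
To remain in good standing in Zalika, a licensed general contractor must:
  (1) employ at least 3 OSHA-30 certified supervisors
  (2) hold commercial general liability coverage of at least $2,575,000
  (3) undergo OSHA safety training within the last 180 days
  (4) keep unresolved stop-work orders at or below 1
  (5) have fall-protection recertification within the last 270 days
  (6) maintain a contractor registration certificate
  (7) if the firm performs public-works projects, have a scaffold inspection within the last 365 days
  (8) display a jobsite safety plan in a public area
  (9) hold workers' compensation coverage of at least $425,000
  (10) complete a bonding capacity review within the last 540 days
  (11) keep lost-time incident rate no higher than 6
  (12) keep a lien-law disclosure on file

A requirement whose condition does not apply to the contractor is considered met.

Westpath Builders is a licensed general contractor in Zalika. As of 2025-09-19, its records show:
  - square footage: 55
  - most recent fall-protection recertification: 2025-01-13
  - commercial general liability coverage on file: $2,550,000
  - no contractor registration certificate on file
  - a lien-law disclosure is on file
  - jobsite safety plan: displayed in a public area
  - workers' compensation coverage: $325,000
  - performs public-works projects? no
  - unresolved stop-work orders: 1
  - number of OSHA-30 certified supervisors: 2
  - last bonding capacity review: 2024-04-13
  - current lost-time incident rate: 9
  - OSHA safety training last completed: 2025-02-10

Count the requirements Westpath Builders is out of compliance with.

1. OSHA-30 certified supervisors 2 < 3 → not met
2. commercial general liability coverage $2,550,000 < $2,575,000 → not met
3. OSHA safety training 221 days ago vs limit 180 → not met
4. unresolved stop-work orders 1 ≤ 1 → met
5. fall-protection recertification 249 days ago vs limit 270 → met
6. contractor registration certificate absent → not met
7. condition 'performs public-works projects' does not hold → requirement n/a → met
8. jobsite safety plan present → met
9. workers' compensation coverage $325,000 < $425,000 → not met
10. bonding capacity review 524 days ago vs limit 540 → met
11. lost-time incident rate 9 > 6 → not met
12. lien-law disclosure present → met
Not met: 6 of 12

6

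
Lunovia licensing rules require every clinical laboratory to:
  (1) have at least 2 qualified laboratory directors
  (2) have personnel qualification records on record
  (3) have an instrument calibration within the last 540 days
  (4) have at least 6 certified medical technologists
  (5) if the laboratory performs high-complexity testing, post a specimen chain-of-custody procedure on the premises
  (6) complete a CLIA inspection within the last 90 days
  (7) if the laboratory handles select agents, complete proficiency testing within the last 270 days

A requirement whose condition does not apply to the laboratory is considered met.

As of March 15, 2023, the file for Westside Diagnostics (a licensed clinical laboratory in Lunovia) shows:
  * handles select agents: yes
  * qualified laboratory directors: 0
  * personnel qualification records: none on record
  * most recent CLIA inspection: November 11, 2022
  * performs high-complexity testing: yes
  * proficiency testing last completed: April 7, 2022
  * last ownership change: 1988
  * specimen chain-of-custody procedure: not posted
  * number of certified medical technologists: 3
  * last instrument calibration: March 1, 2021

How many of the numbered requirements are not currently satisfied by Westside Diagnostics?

1. qualified laboratory directors 0 < 2 → not met
2. personnel qualification records absent → not met
3. instrument calibration 744 days ago vs limit 540 → not met
4. certified medical technologists 3 < 6 → not met
5. condition 'performs high-complexity testing' holds; specimen chain-of-custody procedure absent → not met
6. CLIA inspection 124 days ago vs limit 90 → not met
7. condition 'handles select agents' holds; proficiency testing 342 days ago vs limit 270 → not met
Not met: 7 of 7

7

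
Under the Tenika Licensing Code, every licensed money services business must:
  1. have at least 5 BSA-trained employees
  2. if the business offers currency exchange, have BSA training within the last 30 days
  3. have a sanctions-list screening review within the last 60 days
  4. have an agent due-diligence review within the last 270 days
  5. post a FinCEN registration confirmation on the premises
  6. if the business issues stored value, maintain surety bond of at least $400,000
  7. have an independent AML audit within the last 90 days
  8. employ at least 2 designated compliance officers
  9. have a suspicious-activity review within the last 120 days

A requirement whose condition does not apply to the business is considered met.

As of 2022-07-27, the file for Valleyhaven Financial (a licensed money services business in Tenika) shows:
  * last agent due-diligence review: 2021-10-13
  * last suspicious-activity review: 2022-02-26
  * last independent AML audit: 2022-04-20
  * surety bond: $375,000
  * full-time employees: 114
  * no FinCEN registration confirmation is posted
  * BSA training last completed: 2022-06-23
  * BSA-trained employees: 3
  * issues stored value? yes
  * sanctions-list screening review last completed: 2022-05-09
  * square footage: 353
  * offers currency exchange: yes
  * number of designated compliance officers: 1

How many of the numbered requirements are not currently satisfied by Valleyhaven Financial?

9

1. BSA-trained employees 3 < 5 → not met
2. condition 'offers currency exchange' holds; BSA training 34 days ago vs limit 30 → not met
3. sanctions-list screening review 79 days ago vs limit 60 → not met
4. agent due-diligence review 287 days ago vs limit 270 → not met
5. FinCEN registration confirmation absent → not met
6. condition 'issues stored value' holds; surety bond $375,000 < $400,000 → not met
7. independent AML audit 98 days ago vs limit 90 → not met
8. designated compliance officers 1 < 2 → not met
9. suspicious-activity review 151 days ago vs limit 120 → not met
Not met: 9 of 9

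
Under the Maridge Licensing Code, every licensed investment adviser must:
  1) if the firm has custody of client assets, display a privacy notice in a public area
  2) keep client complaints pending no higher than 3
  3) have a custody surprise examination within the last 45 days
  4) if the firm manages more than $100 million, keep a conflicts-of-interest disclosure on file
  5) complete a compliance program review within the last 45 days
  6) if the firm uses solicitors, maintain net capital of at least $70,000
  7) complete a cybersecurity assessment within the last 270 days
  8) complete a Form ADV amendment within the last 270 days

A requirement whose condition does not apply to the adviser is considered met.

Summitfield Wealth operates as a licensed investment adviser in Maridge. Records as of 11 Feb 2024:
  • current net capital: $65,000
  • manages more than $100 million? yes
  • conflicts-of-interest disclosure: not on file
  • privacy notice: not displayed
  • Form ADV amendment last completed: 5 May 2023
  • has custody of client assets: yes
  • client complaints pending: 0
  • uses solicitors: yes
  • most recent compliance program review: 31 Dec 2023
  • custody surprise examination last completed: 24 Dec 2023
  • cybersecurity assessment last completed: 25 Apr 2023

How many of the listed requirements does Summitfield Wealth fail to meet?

1. condition 'has custody of client assets' holds; privacy notice absent → not met
2. client complaints pending 0 ≤ 3 → met
3. custody surprise examination 49 days ago vs limit 45 → not met
4. condition 'manages more than $100 million' holds; conflicts-of-interest disclosure absent → not met
5. compliance program review 42 days ago vs limit 45 → met
6. condition 'uses solicitors' holds; net capital $65,000 < $70,000 → not met
7. cybersecurity assessment 292 days ago vs limit 270 → not met
8. Form ADV amendment 282 days ago vs limit 270 → not met
Not met: 6 of 8

6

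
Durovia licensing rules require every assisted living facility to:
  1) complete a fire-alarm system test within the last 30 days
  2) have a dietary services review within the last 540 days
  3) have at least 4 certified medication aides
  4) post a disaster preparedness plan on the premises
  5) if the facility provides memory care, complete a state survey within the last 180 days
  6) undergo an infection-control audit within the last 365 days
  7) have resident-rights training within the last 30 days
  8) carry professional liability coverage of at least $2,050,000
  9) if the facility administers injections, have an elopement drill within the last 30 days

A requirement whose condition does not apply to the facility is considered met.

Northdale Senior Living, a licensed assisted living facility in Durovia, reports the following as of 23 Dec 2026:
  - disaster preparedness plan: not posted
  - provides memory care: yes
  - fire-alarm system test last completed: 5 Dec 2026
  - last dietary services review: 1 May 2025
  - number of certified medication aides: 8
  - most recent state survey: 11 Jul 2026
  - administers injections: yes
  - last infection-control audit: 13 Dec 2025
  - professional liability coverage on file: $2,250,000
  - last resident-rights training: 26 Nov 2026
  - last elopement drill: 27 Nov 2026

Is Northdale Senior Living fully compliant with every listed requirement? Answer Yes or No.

1. fire-alarm system test 18 days ago vs limit 30 → met
2. dietary services review 601 days ago vs limit 540 → not met
3. certified medication aides 8 ≥ 4 → met
4. disaster preparedness plan absent → not met
5. condition 'provides memory care' holds; state survey 165 days ago vs limit 180 → met
6. infection-control audit 375 days ago vs limit 365 → not met
7. resident-rights training 27 days ago vs limit 30 → met
8. professional liability coverage $2,250,000 ≥ $2,050,000 → met
9. condition 'administers injections' holds; elopement drill 26 days ago vs limit 30 → met
Not met: 2, 4, 6

No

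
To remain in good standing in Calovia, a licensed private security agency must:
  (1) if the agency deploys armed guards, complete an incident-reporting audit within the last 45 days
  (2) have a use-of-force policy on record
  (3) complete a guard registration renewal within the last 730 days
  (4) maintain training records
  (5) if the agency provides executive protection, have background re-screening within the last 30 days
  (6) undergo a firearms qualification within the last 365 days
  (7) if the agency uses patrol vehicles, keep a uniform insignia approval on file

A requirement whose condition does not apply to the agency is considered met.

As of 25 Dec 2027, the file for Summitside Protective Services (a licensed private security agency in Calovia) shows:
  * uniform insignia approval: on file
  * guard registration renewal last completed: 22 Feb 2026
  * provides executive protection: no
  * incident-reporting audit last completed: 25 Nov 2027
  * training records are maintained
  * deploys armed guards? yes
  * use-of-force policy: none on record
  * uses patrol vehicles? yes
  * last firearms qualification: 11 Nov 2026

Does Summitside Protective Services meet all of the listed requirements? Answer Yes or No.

1. condition 'deploys armed guards' holds; incident-reporting audit 30 days ago vs limit 45 → met
2. use-of-force policy absent → not met
3. guard registration renewal 671 days ago vs limit 730 → met
4. training records present → met
5. condition 'provides executive protection' does not hold → requirement n/a → met
6. firearms qualification 409 days ago vs limit 365 → not met
7. condition 'uses patrol vehicles' holds; uniform insignia approval present → met
Not met: 2, 6

No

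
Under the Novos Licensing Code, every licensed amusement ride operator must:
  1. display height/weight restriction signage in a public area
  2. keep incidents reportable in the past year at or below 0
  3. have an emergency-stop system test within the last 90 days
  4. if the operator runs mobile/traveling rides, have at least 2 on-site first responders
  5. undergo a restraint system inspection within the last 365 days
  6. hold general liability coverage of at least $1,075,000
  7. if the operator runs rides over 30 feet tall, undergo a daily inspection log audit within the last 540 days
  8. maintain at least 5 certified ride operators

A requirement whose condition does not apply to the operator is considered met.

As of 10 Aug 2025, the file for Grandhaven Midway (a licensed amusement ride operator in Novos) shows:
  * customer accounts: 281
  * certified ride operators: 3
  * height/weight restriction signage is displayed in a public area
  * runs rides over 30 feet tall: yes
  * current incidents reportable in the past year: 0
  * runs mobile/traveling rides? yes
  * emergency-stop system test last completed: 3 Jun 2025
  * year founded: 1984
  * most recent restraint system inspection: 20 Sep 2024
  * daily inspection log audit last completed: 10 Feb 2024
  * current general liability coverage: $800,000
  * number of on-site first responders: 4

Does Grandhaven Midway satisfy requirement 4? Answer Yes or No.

Yes

4. condition 'runs mobile/traveling rides' holds; on-site first responders 4 ≥ 2 → met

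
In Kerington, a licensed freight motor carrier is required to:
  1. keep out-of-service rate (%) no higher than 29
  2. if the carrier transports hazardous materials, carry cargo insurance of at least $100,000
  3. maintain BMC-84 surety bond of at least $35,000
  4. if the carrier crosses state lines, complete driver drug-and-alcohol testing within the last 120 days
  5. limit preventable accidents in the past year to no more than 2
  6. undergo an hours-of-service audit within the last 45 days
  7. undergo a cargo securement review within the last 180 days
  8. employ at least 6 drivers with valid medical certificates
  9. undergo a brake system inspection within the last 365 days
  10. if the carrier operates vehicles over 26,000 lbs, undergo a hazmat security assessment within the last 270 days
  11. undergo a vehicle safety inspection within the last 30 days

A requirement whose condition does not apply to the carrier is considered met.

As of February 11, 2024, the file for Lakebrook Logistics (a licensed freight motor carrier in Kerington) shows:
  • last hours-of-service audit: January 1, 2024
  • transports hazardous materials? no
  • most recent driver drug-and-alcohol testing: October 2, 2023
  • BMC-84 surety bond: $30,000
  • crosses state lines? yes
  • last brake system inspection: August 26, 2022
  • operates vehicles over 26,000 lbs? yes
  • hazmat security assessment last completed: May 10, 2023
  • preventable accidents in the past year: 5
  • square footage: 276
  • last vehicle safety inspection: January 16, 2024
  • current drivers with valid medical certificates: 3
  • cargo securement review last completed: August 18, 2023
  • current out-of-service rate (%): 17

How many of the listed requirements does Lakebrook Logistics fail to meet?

1. out-of-service rate (%) 17 ≤ 29 → met
2. condition 'transports hazardous materials' does not hold → requirement n/a → met
3. BMC-84 surety bond $30,000 < $35,000 → not met
4. condition 'crosses state lines' holds; driver drug-and-alcohol testing 132 days ago vs limit 120 → not met
5. preventable accidents in the past year 5 > 2 → not met
6. hours-of-service audit 41 days ago vs limit 45 → met
7. cargo securement review 177 days ago vs limit 180 → met
8. drivers with valid medical certificates 3 < 6 → not met
9. brake system inspection 534 days ago vs limit 365 → not met
10. condition 'operates vehicles over 26,000 lbs' holds; hazmat security assessment 277 days ago vs limit 270 → not met
11. vehicle safety inspection 26 days ago vs limit 30 → met
Not met: 6 of 11

6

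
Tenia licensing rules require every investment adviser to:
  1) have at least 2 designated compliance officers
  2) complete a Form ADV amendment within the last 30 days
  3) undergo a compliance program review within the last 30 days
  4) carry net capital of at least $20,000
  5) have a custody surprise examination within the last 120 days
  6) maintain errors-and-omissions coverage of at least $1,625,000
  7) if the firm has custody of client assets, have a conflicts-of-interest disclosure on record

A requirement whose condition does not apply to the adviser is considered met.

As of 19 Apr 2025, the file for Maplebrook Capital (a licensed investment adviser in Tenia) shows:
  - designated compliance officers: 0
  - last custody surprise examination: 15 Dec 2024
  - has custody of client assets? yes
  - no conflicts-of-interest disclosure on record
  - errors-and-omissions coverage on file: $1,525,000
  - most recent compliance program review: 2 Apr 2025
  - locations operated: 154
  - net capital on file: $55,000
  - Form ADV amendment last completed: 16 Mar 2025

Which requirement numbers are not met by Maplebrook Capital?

1. designated compliance officers 0 < 2 → not met
2. Form ADV amendment 34 days ago vs limit 30 → not met
3. compliance program review 17 days ago vs limit 30 → met
4. net capital $55,000 ≥ $20,000 → met
5. custody surprise examination 125 days ago vs limit 120 → not met
6. errors-and-omissions coverage $1,525,000 < $1,625,000 → not met
7. condition 'has custody of client assets' holds; conflicts-of-interest disclosure absent → not met
Not met: 1, 2, 5, 6, 7

1, 2, 5, 6, 7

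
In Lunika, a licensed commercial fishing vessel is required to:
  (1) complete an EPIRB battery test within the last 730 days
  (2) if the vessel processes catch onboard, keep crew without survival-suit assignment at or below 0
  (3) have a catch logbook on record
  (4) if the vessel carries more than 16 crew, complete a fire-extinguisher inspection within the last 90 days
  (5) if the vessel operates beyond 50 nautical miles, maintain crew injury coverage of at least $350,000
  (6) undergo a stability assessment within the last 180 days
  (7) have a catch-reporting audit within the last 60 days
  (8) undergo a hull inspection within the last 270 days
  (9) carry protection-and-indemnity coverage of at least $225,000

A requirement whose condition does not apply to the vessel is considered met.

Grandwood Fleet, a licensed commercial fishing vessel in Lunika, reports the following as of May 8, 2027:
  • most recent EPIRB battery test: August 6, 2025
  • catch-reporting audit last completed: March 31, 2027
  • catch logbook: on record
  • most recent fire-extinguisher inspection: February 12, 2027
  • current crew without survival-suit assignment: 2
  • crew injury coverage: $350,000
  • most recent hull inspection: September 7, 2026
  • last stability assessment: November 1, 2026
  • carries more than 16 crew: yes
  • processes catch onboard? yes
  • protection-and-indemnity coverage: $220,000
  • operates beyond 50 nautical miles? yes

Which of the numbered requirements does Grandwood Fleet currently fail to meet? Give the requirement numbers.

2, 6, 9

1. EPIRB battery test 640 days ago vs limit 730 → met
2. condition 'processes catch onboard' holds; crew without survival-suit assignment 2 > 0 → not met
3. catch logbook present → met
4. condition 'carries more than 16 crew' holds; fire-extinguisher inspection 85 days ago vs limit 90 → met
5. condition 'operates beyond 50 nautical miles' holds; crew injury coverage $350,000 ≥ $350,000 → met
6. stability assessment 188 days ago vs limit 180 → not met
7. catch-reporting audit 38 days ago vs limit 60 → met
8. hull inspection 243 days ago vs limit 270 → met
9. protection-and-indemnity coverage $220,000 < $225,000 → not met
Not met: 2, 6, 9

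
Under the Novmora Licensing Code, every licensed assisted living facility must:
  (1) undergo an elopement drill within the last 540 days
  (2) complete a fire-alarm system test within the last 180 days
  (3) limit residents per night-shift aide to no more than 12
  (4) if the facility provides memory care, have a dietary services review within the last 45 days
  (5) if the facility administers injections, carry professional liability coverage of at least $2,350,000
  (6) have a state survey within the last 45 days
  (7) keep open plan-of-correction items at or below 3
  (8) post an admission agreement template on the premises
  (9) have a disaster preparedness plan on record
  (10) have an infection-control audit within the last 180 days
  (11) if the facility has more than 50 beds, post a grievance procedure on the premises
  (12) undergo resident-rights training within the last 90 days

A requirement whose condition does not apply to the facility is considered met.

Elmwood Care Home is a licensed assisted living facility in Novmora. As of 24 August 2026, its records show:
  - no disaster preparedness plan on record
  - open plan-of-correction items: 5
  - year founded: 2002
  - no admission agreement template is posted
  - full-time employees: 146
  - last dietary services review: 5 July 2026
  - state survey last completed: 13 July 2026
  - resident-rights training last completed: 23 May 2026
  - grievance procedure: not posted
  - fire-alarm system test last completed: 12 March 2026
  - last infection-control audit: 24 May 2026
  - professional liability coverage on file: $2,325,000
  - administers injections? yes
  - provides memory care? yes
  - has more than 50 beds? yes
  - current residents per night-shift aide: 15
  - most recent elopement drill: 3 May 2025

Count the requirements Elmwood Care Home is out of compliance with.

8

1. elopement drill 478 days ago vs limit 540 → met
2. fire-alarm system test 165 days ago vs limit 180 → met
3. residents per night-shift aide 15 > 12 → not met
4. condition 'provides memory care' holds; dietary services review 50 days ago vs limit 45 → not met
5. condition 'administers injections' holds; professional liability coverage $2,325,000 < $2,350,000 → not met
6. state survey 42 days ago vs limit 45 → met
7. open plan-of-correction items 5 > 3 → not met
8. admission agreement template absent → not met
9. disaster preparedness plan absent → not met
10. infection-control audit 92 days ago vs limit 180 → met
11. condition 'has more than 50 beds' holds; grievance procedure absent → not met
12. resident-rights training 93 days ago vs limit 90 → not met
Not met: 8 of 12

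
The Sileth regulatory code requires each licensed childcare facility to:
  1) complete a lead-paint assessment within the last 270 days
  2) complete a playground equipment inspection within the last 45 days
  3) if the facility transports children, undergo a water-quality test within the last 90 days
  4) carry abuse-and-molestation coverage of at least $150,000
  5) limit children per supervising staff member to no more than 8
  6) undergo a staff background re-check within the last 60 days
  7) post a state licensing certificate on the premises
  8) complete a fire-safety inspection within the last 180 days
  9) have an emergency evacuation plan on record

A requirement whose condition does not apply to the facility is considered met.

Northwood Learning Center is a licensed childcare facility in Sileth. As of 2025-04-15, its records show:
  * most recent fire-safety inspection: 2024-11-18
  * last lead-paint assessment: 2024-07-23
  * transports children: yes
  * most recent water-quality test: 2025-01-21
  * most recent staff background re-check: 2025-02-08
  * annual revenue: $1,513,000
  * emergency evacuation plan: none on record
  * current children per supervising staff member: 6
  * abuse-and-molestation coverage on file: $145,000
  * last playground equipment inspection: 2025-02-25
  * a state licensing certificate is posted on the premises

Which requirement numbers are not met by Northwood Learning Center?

1. lead-paint assessment 266 days ago vs limit 270 → met
2. playground equipment inspection 49 days ago vs limit 45 → not met
3. condition 'transports children' holds; water-quality test 84 days ago vs limit 90 → met
4. abuse-and-molestation coverage $145,000 < $150,000 → not met
5. children per supervising staff member 6 ≤ 8 → met
6. staff background re-check 66 days ago vs limit 60 → not met
7. state licensing certificate present → met
8. fire-safety inspection 148 days ago vs limit 180 → met
9. emergency evacuation plan absent → not met
Not met: 2, 4, 6, 9

2, 4, 6, 9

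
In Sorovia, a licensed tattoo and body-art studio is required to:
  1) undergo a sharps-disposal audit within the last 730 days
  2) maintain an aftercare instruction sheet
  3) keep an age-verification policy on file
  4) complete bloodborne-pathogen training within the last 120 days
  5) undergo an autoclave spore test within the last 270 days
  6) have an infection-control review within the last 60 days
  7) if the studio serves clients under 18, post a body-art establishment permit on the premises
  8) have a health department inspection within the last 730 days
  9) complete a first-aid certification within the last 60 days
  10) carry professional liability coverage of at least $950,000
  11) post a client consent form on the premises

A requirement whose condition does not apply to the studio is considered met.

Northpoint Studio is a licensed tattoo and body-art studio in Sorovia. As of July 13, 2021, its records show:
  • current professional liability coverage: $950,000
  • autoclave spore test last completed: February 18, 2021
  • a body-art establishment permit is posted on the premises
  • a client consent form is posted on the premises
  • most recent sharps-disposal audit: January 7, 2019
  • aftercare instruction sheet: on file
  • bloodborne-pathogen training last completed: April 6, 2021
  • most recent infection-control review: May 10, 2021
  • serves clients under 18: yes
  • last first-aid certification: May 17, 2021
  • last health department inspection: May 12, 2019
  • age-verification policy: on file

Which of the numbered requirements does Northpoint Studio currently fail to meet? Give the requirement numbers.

1, 6, 8

1. sharps-disposal audit 918 days ago vs limit 730 → not met
2. aftercare instruction sheet present → met
3. age-verification policy present → met
4. bloodborne-pathogen training 98 days ago vs limit 120 → met
5. autoclave spore test 145 days ago vs limit 270 → met
6. infection-control review 64 days ago vs limit 60 → not met
7. condition 'serves clients under 18' holds; body-art establishment permit present → met
8. health department inspection 793 days ago vs limit 730 → not met
9. first-aid certification 57 days ago vs limit 60 → met
10. professional liability coverage $950,000 ≥ $950,000 → met
11. client consent form present → met
Not met: 1, 6, 8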